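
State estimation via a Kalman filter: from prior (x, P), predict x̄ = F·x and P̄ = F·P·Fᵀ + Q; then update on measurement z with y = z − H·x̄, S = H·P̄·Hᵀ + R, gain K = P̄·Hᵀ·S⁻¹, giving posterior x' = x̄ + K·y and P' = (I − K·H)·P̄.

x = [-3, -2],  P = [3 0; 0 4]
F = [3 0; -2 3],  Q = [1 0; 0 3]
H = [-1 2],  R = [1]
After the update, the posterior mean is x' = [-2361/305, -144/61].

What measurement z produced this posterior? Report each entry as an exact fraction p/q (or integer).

z = [3]

x̄ = F·x = [-9, 0]
P̄ = F·P·Fᵀ + Q = [28 -18; -18 51]
S = H·P̄·Hᵀ + R = [305]
K = P̄·Hᵀ·S⁻¹ = [-64/305; 24/61]
x' − x̄ = [384/305, -144/61] = K·y
y = (KᵀK)⁻¹·Kᵀ·(x' − x̄) = [-6]
z = y + H·x̄ = [-6] + [9] = [3]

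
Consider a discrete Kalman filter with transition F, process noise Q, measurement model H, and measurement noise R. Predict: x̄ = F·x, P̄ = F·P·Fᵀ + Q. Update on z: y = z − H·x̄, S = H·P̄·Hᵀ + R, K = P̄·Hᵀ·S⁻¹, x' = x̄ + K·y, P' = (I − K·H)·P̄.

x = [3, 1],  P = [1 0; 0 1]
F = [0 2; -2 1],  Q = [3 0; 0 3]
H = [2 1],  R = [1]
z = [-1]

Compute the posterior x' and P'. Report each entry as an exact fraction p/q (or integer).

x' = [2, -5]
P' = [59/45 -34/15; -34/15 24/5]

x̄ = F·x = [2, -5]
P̄ = F·P·Fᵀ + Q = [7 2; 2 8]
y = z − H·x̄ = [0]
S = H·P̄·Hᵀ + R = [45]
K = P̄·Hᵀ·S⁻¹ = [16/45; 4/15]
x' = x̄ + K·y = [2, -5]
P' = (I − K·H)·P̄ = [59/45 -34/15; -34/15 24/5]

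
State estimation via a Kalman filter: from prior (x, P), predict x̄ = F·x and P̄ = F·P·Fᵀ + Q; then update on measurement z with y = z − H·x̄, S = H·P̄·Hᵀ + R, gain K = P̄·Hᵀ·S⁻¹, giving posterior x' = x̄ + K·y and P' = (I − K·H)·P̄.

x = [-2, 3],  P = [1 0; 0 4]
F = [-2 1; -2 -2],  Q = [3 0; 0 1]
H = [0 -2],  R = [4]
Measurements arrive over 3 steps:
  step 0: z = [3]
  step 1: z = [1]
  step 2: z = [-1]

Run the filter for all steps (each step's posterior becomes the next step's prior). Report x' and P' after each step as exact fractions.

step 0: x' = [76/11, -67/44], P' = [113/11 -2/11; -2/11 21/22]
step 1: x' = [-821/125, -363/500], P' = [6311/500 427/500; 427/500 489/500]
step 2: x' = [601/494, 5713/7904], P' = [10999/988 785/988; 785/988 7779/7904]

step 0: x̄ = F·x = [7, -2]
step 0: P̄ = F·P·Fᵀ + Q = [11 -4; -4 21]
step 0: y = z − H·x̄ = [-1]
step 0: S = H·P̄·Hᵀ + R = [88]
step 0: K = P̄·Hᵀ·S⁻¹ = [1/11; -21/44]
step 0: x' = x̄ + K·y = [76/11, -67/44]
step 0: P' = (I − K·H)·P̄ = [113/11 -2/11; -2/11 21/22]
step 1: x̄ = F·x = [-675/44, -237/22]
step 1: P̄ = F·P·Fᵀ + Q = [1007/22 427/11; 427/11 489/11]
step 1: y = z − H·x̄ = [-226/11]
step 1: S = H·P̄·Hᵀ + R = [2000/11]
step 1: K = P̄·Hᵀ·S⁻¹ = [-427/1000; -489/1000]
step 1: x' = x̄ + K·y = [-821/125, -363/500]
step 1: P' = (I − K·H)·P̄ = [6311/500 427/500; 427/500 489/500]
step 2: x̄ = F·x = [1241/100, 3647/250]
step 2: P̄ = F·P·Fᵀ + Q = [1021/20 1256/25; 1256/25 7779/125]
step 2: y = z − H·x̄ = [3522/125]
step 2: S = H·P̄·Hᵀ + R = [31616/125]
step 2: K = P̄·Hᵀ·S⁻¹ = [-785/1976; -7779/15808]
step 2: x' = x̄ + K·y = [601/494, 5713/7904]
step 2: P' = (I − K·H)·P̄ = [10999/988 785/988; 785/988 7779/7904]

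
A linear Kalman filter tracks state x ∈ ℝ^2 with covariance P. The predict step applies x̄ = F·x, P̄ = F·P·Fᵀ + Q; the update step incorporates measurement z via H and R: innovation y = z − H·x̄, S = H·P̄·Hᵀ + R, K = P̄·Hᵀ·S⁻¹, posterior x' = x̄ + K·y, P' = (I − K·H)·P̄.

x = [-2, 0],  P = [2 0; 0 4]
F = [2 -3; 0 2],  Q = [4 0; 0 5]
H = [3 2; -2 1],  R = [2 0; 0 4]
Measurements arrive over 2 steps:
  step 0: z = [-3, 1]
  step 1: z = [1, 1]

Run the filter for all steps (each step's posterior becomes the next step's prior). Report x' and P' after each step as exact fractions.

step 0: x̄ = F·x = [-4, 0]
step 0: P̄ = F·P·Fᵀ + Q = [48 -24; -24 21]
step 0: y = z − H·x̄ = [9, -7]
step 0: S = H·P̄·Hᵀ + R = [230 -222; -222 313]
step 0: K = P̄·Hᵀ·S⁻¹ = [1704/11353 -3144/11353; 2964/11353 4605/11353]
step 0: x' = x̄ + K·y = [-8068/11353, -5559/11353]
step 0: P' = (I − K·H)·P̄ = [4080/11353 -4416/11353; -4416/11353 9588/11353]
step 1: x̄ = F·x = [541/11353, -11118/11353]
step 1: P̄ = F·P·Fᵀ + Q = [201016/11353 -75192/11353; -75192/11353 95117/11353]
step 1: y = z − H·x̄ = [31966/11353, 23553/11353]
step 1: S = H·P̄·Hᵀ + R = [1310014/11353 -940670/11353; -940670/11353 1245361/11353]
step 1: K = P̄·Hᵀ·S⁻¹ = [5056804/32880309 -8780176/32880309; 748388/2989119 1154539/2989119]
step 1: x' = x̄ + K·y = [-344345/4697187, 225023/427017]
step 1: P' = (I − K·H)·P̄ = [11479288/32880309 -1105648/2989119; -1105648/2989119 2406860/2989119]

step 0: x' = [-8068/11353, -5559/11353], P' = [4080/11353 -4416/11353; -4416/11353 9588/11353]
step 1: x' = [-344345/4697187, 225023/427017], P' = [11479288/32880309 -1105648/2989119; -1105648/2989119 2406860/2989119]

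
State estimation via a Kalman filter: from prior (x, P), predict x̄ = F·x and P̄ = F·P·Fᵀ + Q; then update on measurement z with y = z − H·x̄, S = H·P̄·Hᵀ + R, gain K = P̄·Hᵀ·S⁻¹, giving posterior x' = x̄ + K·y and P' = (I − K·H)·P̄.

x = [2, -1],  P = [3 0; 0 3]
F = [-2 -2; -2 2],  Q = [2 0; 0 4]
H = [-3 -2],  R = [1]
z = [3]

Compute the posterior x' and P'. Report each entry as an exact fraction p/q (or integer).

x̄ = F·x = [-2, -6]
P̄ = F·P·Fᵀ + Q = [26 0; 0 28]
y = z − H·x̄ = [-15]
S = H·P̄·Hᵀ + R = [347]
K = P̄·Hᵀ·S⁻¹ = [-78/347; -56/347]
x' = x̄ + K·y = [476/347, -1242/347]
P' = (I − K·H)·P̄ = [2938/347 -4368/347; -4368/347 6580/347]

x' = [476/347, -1242/347]
P' = [2938/347 -4368/347; -4368/347 6580/347]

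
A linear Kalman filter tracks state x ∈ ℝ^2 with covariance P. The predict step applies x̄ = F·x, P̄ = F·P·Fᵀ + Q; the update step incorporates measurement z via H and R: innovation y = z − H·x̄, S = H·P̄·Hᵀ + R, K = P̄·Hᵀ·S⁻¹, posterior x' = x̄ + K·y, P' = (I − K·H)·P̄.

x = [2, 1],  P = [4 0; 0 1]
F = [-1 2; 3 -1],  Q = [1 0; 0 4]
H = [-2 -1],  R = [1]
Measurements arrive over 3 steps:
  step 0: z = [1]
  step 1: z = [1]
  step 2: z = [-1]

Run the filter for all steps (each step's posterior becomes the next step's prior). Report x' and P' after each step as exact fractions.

step 0: x' = [-12/11, 16/11], P' = [91/11 -180/11; -180/11 733/22]
step 1: x' = [-472/4817, -3779/4817], P' = [31736/4817 -58852/4817; -58852/4817 113259/4817]
step 2: x' = [345462/185327, -1019507/370654], P' = [1263995/185327 -2348914/185327; -2348914/185327 18095195/741308]

step 0: x̄ = F·x = [0, 5]
step 0: P̄ = F·P·Fᵀ + Q = [9 -14; -14 41]
step 0: y = z − H·x̄ = [6]
step 0: S = H·P̄·Hᵀ + R = [22]
step 0: K = P̄·Hᵀ·S⁻¹ = [-2/11; -13/22]
step 0: x' = x̄ + K·y = [-12/11, 16/11]
step 0: P' = (I − K·H)·P̄ = [91/11 -180/11; -180/11 733/22]
step 1: x̄ = F·x = [4, -52/11]
step 1: P̄ = F·P·Fᵀ + Q = [208 -206; -206 4619/22]
step 1: y = z − H·x̄ = [47/11]
step 1: S = H·P̄·Hᵀ + R = [4817/22]
step 1: K = P̄·Hᵀ·S⁻¹ = [-4620/4817; 4445/4817]
step 1: x' = x̄ + K·y = [-472/4817, -3779/4817]
step 1: P' = (I − K·H)·P̄ = [31736/4817 -58852/4817; -58852/4817 113259/4817]
step 2: x̄ = F·x = [-7086/4817, 2363/4817]
step 2: P̄ = F·P·Fᵀ + Q = [724997/4817 -733690/4817; -733690/4817 771263/4817]
step 2: y = z − H·x̄ = [-16626/4817]
step 2: S = H·P̄·Hᵀ + R = [741308/4817]
step 2: K = P̄·Hᵀ·S⁻¹ = [-179076/185327; 696117/741308]
step 2: x' = x̄ + K·y = [345462/185327, -1019507/370654]
step 2: P' = (I − K·H)·P̄ = [1263995/185327 -2348914/185327; -2348914/185327 18095195/741308]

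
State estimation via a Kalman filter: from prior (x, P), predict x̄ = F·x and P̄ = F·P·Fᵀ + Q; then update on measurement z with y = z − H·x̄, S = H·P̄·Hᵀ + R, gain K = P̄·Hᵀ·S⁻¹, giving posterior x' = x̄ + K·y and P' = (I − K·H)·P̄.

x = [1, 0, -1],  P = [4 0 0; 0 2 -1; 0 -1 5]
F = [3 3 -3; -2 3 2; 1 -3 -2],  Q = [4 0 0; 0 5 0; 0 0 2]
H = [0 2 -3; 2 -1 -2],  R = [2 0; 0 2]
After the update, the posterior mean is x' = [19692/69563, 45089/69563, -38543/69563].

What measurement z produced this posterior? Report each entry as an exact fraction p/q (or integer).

z = [3, 1]

x̄ = F·x = [6, -4, 3]
P̄ = F·P·Fᵀ + Q = [121 -33 21; -33 47 -34; 21 -34 32]
S = H·P̄·Hᵀ + R = [886 -126; -126 489]
K = P̄·Hᵀ·S⁻¹ = [-11241/139126 95092/208689; 15029/69563 -2529/69563; -13114/69563 -1672/69563]
x' − x̄ = [-397686/69563, 323341/69563, -247232/69563] = K·y
y = (KᵀK)⁻¹·Kᵀ·(x' − x̄) = [20, -9]
z = y + H·x̄ = [20, -9] + [-17, 10] = [3, 1]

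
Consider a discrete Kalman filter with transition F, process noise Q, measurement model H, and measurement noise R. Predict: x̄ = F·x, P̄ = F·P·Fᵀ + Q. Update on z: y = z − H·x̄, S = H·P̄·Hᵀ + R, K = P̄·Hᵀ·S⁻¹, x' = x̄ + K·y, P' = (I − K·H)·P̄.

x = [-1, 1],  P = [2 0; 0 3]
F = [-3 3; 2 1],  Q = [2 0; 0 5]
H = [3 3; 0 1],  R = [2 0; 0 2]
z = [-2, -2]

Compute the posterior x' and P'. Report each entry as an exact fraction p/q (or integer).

x' = [3602/2583, -15794/7749]
P' = [1672/861 -4462/2583; -4462/2583 13438/7749]

x̄ = F·x = [6, -1]
P̄ = F·P·Fᵀ + Q = [47 -3; -3 16]
y = z − H·x̄ = [-17, -1]
S = H·P̄·Hᵀ + R = [515 39; 39 18]
K = P̄·Hᵀ·S⁻¹ = [277/861 -2231/2583; 26/2583 6719/7749]
x' = x̄ + K·y = [3602/2583, -15794/7749]
P' = (I − K·H)·P̄ = [1672/861 -4462/2583; -4462/2583 13438/7749]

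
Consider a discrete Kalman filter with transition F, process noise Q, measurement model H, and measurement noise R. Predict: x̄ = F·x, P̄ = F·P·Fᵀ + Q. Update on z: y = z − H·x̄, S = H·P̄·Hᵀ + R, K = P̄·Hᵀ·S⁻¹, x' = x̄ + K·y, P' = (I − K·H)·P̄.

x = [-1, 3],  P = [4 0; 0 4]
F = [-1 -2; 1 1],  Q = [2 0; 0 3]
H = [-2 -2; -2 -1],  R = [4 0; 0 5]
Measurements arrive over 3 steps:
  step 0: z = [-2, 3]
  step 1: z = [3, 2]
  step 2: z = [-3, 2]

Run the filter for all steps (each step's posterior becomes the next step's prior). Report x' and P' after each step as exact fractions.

step 0: x̄ = F·x = [-5, 2]
step 0: P̄ = F·P·Fᵀ + Q = [22 -12; -12 11]
step 0: y = z − H·x̄ = [-8, -5]
step 0: S = H·P̄·Hᵀ + R = [40 38; 38 56]
step 0: K = P̄·Hᵀ·S⁻¹ = [24/199 -130/199; -191/398 111/199]
step 0: x' = x̄ + K·y = [-537/199, 607/199]
step 0: P' = (I − K·H)·P̄ = [698/199 -746/199; -746/199 937/199]
step 1: x̄ = F·x = [-677/199, 70/199]
step 1: P̄ = F·P·Fᵀ + Q = [1860/199 -334/199; -334/199 740/199]
step 1: y = z − H·x̄ = [-617/199, -886/199]
step 1: S = H·P̄·Hᵀ + R = [8524/199 6916/199; 6916/199 7839/199]
step 1: K = P̄·Hᵀ·S⁻¹ = [-49/1835 -9742/23855; -567/1835 6284/23855]
step 1: x' = x̄ + K·y = [-35806/23855, 3267/23855]
step 1: P' = (I − K·H)·P̄ = [47436/23855 -46162/23855; -46162/23855 60904/23855]
step 2: x̄ = F·x = [29272/23855, -2503/1835]
step 2: P̄ = F·P·Fᵀ + Q = [154114/23855 -2366/1835; -2366/1835 6737/1835]
step 2: y = z − H·x̄ = [-78099/23855, 14743/4771]
step 2: S = H·P̄·Hᵀ + R = [816136/23855 121414/4771; 121414/4771 140056/4771]
step 2: K = P̄·Hᵀ·S⁻¹ = [-45313/2127329 -47272/125137; -1336423/4254658 29417/125137]
step 2: x' = x̄ + K·y = [275453/2127329, 1662507/4254658]
step 2: P' = (I − K·H)·P̄ = [3927494/2127329 -3836868/2127329; -3836868/2127329 5173291/2127329]

step 0: x' = [-537/199, 607/199], P' = [698/199 -746/199; -746/199 937/199]
step 1: x' = [-35806/23855, 3267/23855], P' = [47436/23855 -46162/23855; -46162/23855 60904/23855]
step 2: x' = [275453/2127329, 1662507/4254658], P' = [3927494/2127329 -3836868/2127329; -3836868/2127329 5173291/2127329]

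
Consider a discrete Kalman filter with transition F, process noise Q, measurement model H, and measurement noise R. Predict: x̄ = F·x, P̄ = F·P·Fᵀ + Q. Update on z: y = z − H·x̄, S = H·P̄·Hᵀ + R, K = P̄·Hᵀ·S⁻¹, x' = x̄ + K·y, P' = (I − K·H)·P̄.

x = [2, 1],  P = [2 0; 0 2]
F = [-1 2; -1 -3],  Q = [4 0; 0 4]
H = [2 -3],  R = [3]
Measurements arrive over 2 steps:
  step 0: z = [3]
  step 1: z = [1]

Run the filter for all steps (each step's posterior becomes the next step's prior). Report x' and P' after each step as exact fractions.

step 0: x̄ = F·x = [0, -5]
step 0: P̄ = F·P·Fᵀ + Q = [14 -10; -10 24]
step 0: y = z − H·x̄ = [-12]
step 0: S = H·P̄·Hᵀ + R = [395]
step 0: K = P̄·Hᵀ·S⁻¹ = [58/395; -92/395]
step 0: x' = x̄ + K·y = [-696/395, -871/395]
step 0: P' = (I − K·H)·P̄ = [2166/395 1386/395; 1386/395 1016/395]
step 1: x̄ = F·x = [-1046/395, 3309/395]
step 1: P̄ = F·P·Fᵀ + Q = [2266/395 -2544/395; -2544/395 21206/395]
step 1: y = z − H·x̄ = [12414/395]
step 1: S = H·P̄·Hᵀ + R = [231631/395]
step 1: K = P̄·Hᵀ·S⁻¹ = [12164/231631; -68706/231631]
step 1: x' = x̄ + K·y = [-231094/231631, -218859/231631]
step 1: P' = (I − K·H)·P̄ = [954210/231631 623976/231631; 623976/231631 484690/231631]

step 0: x' = [-696/395, -871/395], P' = [2166/395 1386/395; 1386/395 1016/395]
step 1: x' = [-231094/231631, -218859/231631], P' = [954210/231631 623976/231631; 623976/231631 484690/231631]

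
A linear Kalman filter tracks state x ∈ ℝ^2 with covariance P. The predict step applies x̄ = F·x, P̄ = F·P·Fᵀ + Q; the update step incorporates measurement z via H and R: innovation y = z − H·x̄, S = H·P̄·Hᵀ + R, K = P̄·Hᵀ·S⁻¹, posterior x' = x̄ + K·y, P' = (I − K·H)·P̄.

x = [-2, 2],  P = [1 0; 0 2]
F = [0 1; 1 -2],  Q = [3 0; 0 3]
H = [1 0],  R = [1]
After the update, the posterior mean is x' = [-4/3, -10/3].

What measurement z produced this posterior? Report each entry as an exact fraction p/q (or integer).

x̄ = F·x = [2, -6]
P̄ = F·P·Fᵀ + Q = [5 -4; -4 12]
S = H·P̄·Hᵀ + R = [6]
K = P̄·Hᵀ·S⁻¹ = [5/6; -2/3]
x' − x̄ = [-10/3, 8/3] = K·y
y = (KᵀK)⁻¹·Kᵀ·(x' − x̄) = [-4]
z = y + H·x̄ = [-4] + [2] = [-2]

z = [-2]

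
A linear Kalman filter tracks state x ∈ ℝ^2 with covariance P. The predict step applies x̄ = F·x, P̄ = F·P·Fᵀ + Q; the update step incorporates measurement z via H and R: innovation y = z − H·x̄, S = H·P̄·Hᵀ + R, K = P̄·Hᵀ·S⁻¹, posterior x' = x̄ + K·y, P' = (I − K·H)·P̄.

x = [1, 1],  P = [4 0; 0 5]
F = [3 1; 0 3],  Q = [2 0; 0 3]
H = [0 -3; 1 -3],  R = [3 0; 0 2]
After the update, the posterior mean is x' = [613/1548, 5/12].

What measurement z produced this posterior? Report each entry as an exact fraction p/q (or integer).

x̄ = F·x = [4, 3]
P̄ = F·P·Fᵀ + Q = [43 15; 15 48]
S = H·P̄·Hᵀ + R = [435 387; 387 387]
K = P̄·Hᵀ·S⁻¹ = [-43/48 5515/6192; -5/16 -1/48]
x' − x̄ = [-5579/1548, -31/12] = K·y
y = (KᵀK)⁻¹·Kᵀ·(x' − x̄) = [8, 4]
z = y + H·x̄ = [8, 4] + [-9, -5] = [-1, -1]

z = [-1, -1]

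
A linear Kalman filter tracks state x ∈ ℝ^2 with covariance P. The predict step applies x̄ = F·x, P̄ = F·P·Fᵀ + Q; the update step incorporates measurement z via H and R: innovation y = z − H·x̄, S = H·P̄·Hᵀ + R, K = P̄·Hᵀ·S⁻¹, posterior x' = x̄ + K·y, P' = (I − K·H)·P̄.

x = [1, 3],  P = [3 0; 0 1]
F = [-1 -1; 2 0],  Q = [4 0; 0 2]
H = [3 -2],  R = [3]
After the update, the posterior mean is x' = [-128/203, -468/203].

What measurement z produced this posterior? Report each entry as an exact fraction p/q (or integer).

z = [3]

x̄ = F·x = [-4, 2]
P̄ = F·P·Fᵀ + Q = [8 -6; -6 14]
S = H·P̄·Hᵀ + R = [203]
K = P̄·Hᵀ·S⁻¹ = [36/203; -46/203]
x' − x̄ = [684/203, -874/203] = K·y
y = (KᵀK)⁻¹·Kᵀ·(x' − x̄) = [19]
z = y + H·x̄ = [19] + [-16] = [3]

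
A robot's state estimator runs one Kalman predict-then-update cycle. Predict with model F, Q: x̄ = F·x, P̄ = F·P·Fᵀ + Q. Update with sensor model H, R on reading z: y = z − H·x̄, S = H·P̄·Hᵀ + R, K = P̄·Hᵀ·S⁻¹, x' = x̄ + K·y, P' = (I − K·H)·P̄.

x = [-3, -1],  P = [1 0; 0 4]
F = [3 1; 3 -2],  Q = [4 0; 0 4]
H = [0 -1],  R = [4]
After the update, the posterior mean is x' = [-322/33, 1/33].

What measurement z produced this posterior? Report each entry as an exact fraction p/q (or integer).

z = [-1]

x̄ = F·x = [-10, -7]
P̄ = F·P·Fᵀ + Q = [17 1; 1 29]
S = H·P̄·Hᵀ + R = [33]
K = P̄·Hᵀ·S⁻¹ = [-1/33; -29/33]
x' − x̄ = [8/33, 232/33] = K·y
y = (KᵀK)⁻¹·Kᵀ·(x' − x̄) = [-8]
z = y + H·x̄ = [-8] + [7] = [-1]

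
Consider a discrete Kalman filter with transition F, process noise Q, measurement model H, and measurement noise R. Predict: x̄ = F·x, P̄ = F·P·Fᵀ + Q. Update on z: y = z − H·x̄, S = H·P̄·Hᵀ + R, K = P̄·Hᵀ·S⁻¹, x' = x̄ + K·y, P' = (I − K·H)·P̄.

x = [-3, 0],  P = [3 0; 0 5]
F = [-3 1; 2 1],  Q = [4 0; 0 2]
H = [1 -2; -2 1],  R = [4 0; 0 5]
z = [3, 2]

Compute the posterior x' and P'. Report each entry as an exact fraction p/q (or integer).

x' = [-1987/1267, -2658/1267]
P' = [2616/1267 1802/1267; 1802/1267 2239/1267]

x̄ = F·x = [9, -6]
P̄ = F·P·Fᵀ + Q = [36 -13; -13 19]
y = z − H·x̄ = [-18, 26]
S = H·P̄·Hᵀ + R = [168 -175; -175 220]
K = P̄·Hᵀ·S⁻¹ = [-247/1267 -98/181; -669/1267 -39/181]
x' = x̄ + K·y = [-1987/1267, -2658/1267]
P' = (I − K·H)·P̄ = [2616/1267 1802/1267; 1802/1267 2239/1267]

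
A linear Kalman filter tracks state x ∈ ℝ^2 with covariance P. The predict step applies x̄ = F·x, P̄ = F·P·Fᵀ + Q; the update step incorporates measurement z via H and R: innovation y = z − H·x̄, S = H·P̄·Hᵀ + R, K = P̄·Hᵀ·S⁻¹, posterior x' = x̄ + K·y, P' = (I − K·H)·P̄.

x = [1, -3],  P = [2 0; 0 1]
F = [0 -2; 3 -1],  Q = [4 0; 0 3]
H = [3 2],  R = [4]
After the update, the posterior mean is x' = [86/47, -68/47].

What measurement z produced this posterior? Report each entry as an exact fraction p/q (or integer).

z = [2]

x̄ = F·x = [6, 6]
P̄ = F·P·Fᵀ + Q = [8 2; 2 22]
S = H·P̄·Hᵀ + R = [188]
K = P̄·Hᵀ·S⁻¹ = [7/47; 25/94]
x' − x̄ = [-196/47, -350/47] = K·y
y = (KᵀK)⁻¹·Kᵀ·(x' − x̄) = [-28]
z = y + H·x̄ = [-28] + [30] = [2]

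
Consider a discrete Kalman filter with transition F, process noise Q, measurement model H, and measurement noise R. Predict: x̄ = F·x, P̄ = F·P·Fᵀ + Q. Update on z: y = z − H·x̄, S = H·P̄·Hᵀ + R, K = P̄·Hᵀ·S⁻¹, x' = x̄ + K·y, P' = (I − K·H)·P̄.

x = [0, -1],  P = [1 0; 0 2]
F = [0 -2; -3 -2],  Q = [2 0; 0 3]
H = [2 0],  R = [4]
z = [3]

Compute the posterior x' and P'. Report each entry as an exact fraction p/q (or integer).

x' = [17/11, 18/11]
P' = [10/11 8/11; 8/11 156/11]

x̄ = F·x = [2, 2]
P̄ = F·P·Fᵀ + Q = [10 8; 8 20]
y = z − H·x̄ = [-1]
S = H·P̄·Hᵀ + R = [44]
K = P̄·Hᵀ·S⁻¹ = [5/11; 4/11]
x' = x̄ + K·y = [17/11, 18/11]
P' = (I − K·H)·P̄ = [10/11 8/11; 8/11 156/11]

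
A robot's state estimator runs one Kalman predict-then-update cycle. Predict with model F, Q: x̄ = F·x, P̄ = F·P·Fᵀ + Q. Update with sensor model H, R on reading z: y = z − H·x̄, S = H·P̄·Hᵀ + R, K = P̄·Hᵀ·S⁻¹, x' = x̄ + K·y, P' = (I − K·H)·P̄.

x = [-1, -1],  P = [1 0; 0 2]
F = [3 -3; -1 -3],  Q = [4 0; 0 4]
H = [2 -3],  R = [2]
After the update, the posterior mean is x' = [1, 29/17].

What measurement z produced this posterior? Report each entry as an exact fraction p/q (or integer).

x̄ = F·x = [0, 4]
P̄ = F·P·Fᵀ + Q = [31 15; 15 23]
S = H·P̄·Hᵀ + R = [153]
K = P̄·Hᵀ·S⁻¹ = [1/9; -13/51]
x' − x̄ = [1, -39/17] = K·y
y = (KᵀK)⁻¹·Kᵀ·(x' − x̄) = [9]
z = y + H·x̄ = [9] + [-12] = [-3]

z = [-3]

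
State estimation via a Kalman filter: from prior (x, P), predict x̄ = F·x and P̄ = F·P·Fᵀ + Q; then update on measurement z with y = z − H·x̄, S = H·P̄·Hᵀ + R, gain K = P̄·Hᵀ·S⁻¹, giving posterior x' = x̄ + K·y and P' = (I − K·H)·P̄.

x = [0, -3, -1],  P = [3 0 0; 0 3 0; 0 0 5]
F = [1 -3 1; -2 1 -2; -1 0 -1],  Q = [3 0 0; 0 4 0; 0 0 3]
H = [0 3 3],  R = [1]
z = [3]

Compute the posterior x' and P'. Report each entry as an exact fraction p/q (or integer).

x' = [5615/739, -244/739, 982/739]
P' = [18281/739 -2140/739 2107/739; -2140/739 1596/739 -1541/739; 2107/739 -1541/739 1568/739]

x̄ = F·x = [8, -1, 1]
P̄ = F·P·Fᵀ + Q = [38 -25 -8; -25 39 16; -8 16 11]
y = z − H·x̄ = [3]
S = H·P̄·Hᵀ + R = [739]
K = P̄·Hᵀ·S⁻¹ = [-99/739; 165/739; 81/739]
x' = x̄ + K·y = [5615/739, -244/739, 982/739]
P' = (I − K·H)·P̄ = [18281/739 -2140/739 2107/739; -2140/739 1596/739 -1541/739; 2107/739 -1541/739 1568/739]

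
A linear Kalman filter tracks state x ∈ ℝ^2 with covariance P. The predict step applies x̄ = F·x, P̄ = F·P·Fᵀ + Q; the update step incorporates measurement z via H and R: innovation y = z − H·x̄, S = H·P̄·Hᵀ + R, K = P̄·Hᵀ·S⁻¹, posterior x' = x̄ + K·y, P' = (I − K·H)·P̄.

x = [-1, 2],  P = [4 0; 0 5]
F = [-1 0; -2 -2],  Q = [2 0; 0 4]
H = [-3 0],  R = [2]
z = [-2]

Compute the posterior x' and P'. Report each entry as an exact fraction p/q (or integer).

x̄ = F·x = [1, -2]
P̄ = F·P·Fᵀ + Q = [6 8; 8 40]
y = z − H·x̄ = [1]
S = H·P̄·Hᵀ + R = [56]
K = P̄·Hᵀ·S⁻¹ = [-9/28; -3/7]
x' = x̄ + K·y = [19/28, -17/7]
P' = (I − K·H)·P̄ = [3/14 2/7; 2/7 208/7]

x' = [19/28, -17/7]
P' = [3/14 2/7; 2/7 208/7]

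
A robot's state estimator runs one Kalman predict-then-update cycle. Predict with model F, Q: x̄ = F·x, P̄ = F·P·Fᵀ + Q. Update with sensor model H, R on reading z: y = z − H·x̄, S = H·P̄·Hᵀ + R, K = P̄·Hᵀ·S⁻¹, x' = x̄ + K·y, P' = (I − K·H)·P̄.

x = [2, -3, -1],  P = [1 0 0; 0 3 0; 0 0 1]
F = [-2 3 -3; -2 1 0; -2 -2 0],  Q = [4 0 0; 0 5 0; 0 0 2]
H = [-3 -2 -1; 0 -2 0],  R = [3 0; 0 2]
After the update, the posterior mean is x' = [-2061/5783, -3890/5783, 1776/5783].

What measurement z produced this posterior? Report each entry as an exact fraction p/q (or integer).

x̄ = F·x = [-10, -7, 2]
P̄ = F·P·Fᵀ + Q = [44 13 -14; 13 12 -2; -14 -2 18]
S = H·P̄·Hᵀ + R = [529 122; 122 50]
K = P̄·Hᵀ·S⁻¹ = [-2014/5783 1907/5783; -61/5783 -2627/5783; 456/5783 -650/5783]
x' − x̄ = [55769/5783, 36591/5783, -9790/5783] = K·y
y = (KᵀK)⁻¹·Kᵀ·(x' − x̄) = [-40, -13]
z = y + H·x̄ = [-40, -13] + [42, 14] = [2, 1]

z = [2, 1]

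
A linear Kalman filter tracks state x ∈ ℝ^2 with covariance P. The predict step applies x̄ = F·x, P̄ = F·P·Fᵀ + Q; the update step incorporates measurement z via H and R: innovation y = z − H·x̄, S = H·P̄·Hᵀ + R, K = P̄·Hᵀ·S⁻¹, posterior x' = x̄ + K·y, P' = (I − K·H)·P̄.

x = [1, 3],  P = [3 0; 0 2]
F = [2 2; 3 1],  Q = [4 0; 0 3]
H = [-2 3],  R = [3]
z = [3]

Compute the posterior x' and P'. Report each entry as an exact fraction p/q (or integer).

x̄ = F·x = [8, 6]
P̄ = F·P·Fᵀ + Q = [24 22; 22 32]
y = z − H·x̄ = [1]
S = H·P̄·Hᵀ + R = [123]
K = P̄·Hᵀ·S⁻¹ = [6/41; 52/123]
x' = x̄ + K·y = [334/41, 790/123]
P' = (I − K·H)·P̄ = [876/41 590/41; 590/41 1232/123]

x' = [334/41, 790/123]
P' = [876/41 590/41; 590/41 1232/123]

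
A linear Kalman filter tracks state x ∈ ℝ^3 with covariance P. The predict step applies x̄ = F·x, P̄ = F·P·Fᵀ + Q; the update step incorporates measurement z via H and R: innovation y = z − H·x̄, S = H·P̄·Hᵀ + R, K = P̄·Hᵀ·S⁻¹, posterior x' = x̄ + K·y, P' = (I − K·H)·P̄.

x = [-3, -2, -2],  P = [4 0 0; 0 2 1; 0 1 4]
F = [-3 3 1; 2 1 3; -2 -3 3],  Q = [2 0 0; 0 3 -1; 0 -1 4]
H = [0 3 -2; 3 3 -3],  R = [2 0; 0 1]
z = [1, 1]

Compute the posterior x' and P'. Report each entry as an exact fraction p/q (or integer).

x̄ = F·x = [1, -14, 6]
P̄ = F·P·Fᵀ + Q = [66 4 24; 4 63 7; 24 7 56]
y = z − H·x̄ = [55, 58]
S = H·P̄·Hᵀ + R = [709 690; 690 1180]
K = P̄·Hᵀ·S⁻¹ = [-6885/18026 61341/180260; 4115/18026 687/36052; -5563/36052 1923/72104]
x' = x̄ + K·y = [-12178/45065, -3058/9013, -16943/18026]
P' = (I − K·H)·P̄ = [476751/90130 172841/18026 532293/36052; 172841/18026 353683/18026 1052819/36052; 532293/36052 1052819/36052 3169583/72104]

x' = [-12178/45065, -3058/9013, -16943/18026]
P' = [476751/90130 172841/18026 532293/36052; 172841/18026 353683/18026 1052819/36052; 532293/36052 1052819/36052 3169583/72104]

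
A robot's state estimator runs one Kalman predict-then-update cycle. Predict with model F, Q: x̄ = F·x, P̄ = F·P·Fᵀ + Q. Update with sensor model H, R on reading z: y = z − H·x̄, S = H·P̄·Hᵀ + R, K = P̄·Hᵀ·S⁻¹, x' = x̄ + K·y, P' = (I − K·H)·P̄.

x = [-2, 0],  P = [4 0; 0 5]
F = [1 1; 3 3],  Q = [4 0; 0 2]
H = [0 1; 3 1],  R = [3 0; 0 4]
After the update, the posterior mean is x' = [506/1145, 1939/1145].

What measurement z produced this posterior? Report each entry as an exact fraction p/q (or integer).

z = [2, 3]

x̄ = F·x = [-2, -6]
P̄ = F·P·Fᵀ + Q = [13 27; 27 83]
S = H·P̄·Hᵀ + R = [86 164; 164 366]
K = P̄·Hᵀ·S⁻¹ = [-471/2290 312/1145; 1741/2290 123/1145]
x' − x̄ = [2796/1145, 8809/1145] = K·y
y = (KᵀK)⁻¹·Kᵀ·(x' − x̄) = [8, 15]
z = y + H·x̄ = [8, 15] + [-6, -12] = [2, 3]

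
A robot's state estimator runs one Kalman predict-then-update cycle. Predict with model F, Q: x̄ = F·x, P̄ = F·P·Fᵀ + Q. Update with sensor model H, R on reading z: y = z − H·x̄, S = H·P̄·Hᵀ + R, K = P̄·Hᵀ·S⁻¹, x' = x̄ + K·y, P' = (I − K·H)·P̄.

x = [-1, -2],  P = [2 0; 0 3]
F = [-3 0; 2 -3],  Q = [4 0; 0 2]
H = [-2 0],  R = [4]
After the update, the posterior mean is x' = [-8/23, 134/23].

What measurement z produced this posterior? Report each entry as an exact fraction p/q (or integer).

x̄ = F·x = [3, 4]
P̄ = F·P·Fᵀ + Q = [22 -12; -12 37]
S = H·P̄·Hᵀ + R = [92]
K = P̄·Hᵀ·S⁻¹ = [-11/23; 6/23]
x' − x̄ = [-77/23, 42/23] = K·y
y = (KᵀK)⁻¹·Kᵀ·(x' − x̄) = [7]
z = y + H·x̄ = [7] + [-6] = [1]

z = [1]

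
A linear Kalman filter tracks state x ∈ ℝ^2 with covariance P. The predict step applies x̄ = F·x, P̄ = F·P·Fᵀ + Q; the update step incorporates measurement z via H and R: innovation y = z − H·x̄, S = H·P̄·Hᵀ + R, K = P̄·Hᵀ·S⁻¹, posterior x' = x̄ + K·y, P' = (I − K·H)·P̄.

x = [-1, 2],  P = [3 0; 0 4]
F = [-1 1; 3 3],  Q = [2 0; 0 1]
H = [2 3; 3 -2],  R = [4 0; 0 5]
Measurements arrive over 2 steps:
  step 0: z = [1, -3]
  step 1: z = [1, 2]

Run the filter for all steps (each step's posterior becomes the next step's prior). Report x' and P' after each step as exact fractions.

step 0: x̄ = F·x = [3, 3]
step 0: P̄ = F·P·Fᵀ + Q = [9 3; 3 64]
step 0: y = z − H·x̄ = [-14, -6]
step 0: S = H·P̄·Hᵀ + R = [652 -315; -315 306]
step 0: K = P̄·Hᵀ·S⁻¹ = [1653/11143 7399/33429; 2567/11143 -15218/100287]
step 0: x' = x̄ + K·y = [-4511/11143, 22909/33429]
step 0: P' = (I − K·H)·P̄ = [3863/11143 -1114/33429; -1114/33429 33032/100287]
step 1: x̄ = F·x = [36442/33429, 9376/11143]
step 1: P̄ = F·P·Fᵀ + Q = [275057/100287 -1735/33429; -1735/33429 72258/11143]
step 1: y = z − H·x̄ = [-123839/33429, 4596/11143]
step 1: S = H·P̄·Hᵀ + R = [7291814/100287 -759205/33429; -759205/33429 626744/11143]
step 1: K = P̄·Hᵀ·S⁻¹ = [5448893/39822793 8099293/39822793; 26418031/119468379 -51632578/358405137]
step 1: x' = x̄ + K·y = [26567047/39822793, -13324895/358405137]
step 1: P' = (I − K·H)·P̄ = [12698503/39822793 -1200478/39822793; -1200478/39822793 112874992/358405137]

step 0: x' = [-4511/11143, 22909/33429], P' = [3863/11143 -1114/33429; -1114/33429 33032/100287]
step 1: x' = [26567047/39822793, -13324895/358405137], P' = [12698503/39822793 -1200478/39822793; -1200478/39822793 112874992/358405137]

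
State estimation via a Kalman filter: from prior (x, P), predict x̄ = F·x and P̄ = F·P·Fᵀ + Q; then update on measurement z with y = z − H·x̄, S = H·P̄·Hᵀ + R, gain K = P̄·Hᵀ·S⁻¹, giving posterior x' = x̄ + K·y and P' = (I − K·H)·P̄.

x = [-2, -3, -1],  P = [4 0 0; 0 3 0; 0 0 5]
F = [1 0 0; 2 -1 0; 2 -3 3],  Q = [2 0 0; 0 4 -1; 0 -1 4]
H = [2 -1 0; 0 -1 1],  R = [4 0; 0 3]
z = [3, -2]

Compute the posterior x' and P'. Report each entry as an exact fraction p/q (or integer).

x' = [-998/1329, -1441/443, -2238/443]
P' = [6854/1329 4196/443 4200/443; 4196/443 9044/443 9056/443; 4200/443 9056/443 10340/443]

x̄ = F·x = [-2, -1, 2]
P̄ = F·P·Fᵀ + Q = [6 8 8; 8 23 24; 8 24 92]
y = z − H·x̄ = [6, -5]
S = H·P̄·Hᵀ + R = [19 -1; -1 70]
K = P̄·Hᵀ·S⁻¹ = [280/1329 4/1329; -163/443 4/443; -164/443 428/443]
x' = x̄ + K·y = [-998/1329, -1441/443, -2238/443]
P' = (I − K·H)·P̄ = [6854/1329 4196/443 4200/443; 4196/443 9044/443 9056/443; 4200/443 9056/443 10340/443]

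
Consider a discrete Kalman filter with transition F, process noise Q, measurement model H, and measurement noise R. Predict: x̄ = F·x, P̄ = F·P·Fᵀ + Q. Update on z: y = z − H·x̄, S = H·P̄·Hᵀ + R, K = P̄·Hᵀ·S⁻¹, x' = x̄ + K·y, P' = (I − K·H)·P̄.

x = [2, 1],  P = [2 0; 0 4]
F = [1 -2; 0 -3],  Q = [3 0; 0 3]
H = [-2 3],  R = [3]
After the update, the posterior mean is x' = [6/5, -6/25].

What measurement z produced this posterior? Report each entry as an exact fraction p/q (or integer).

x̄ = F·x = [0, -3]
P̄ = F·P·Fᵀ + Q = [21 24; 24 39]
S = H·P̄·Hᵀ + R = [150]
K = P̄·Hᵀ·S⁻¹ = [1/5; 23/50]
x' − x̄ = [6/5, 69/25] = K·y
y = (KᵀK)⁻¹·Kᵀ·(x' − x̄) = [6]
z = y + H·x̄ = [6] + [-9] = [-3]

z = [-3]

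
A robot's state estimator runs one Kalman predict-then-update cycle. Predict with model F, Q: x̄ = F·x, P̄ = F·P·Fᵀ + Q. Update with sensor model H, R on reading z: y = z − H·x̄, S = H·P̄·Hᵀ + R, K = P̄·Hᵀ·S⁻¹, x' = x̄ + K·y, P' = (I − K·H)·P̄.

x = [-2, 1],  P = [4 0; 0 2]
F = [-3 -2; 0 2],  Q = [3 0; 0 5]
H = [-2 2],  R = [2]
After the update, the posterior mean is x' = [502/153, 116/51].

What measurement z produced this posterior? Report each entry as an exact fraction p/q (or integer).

z = [-2]

x̄ = F·x = [4, 2]
P̄ = F·P·Fᵀ + Q = [47 -8; -8 13]
S = H·P̄·Hᵀ + R = [306]
K = P̄·Hᵀ·S⁻¹ = [-55/153; 7/51]
x' − x̄ = [-110/153, 14/51] = K·y
y = (KᵀK)⁻¹·Kᵀ·(x' − x̄) = [2]
z = y + H·x̄ = [2] + [-4] = [-2]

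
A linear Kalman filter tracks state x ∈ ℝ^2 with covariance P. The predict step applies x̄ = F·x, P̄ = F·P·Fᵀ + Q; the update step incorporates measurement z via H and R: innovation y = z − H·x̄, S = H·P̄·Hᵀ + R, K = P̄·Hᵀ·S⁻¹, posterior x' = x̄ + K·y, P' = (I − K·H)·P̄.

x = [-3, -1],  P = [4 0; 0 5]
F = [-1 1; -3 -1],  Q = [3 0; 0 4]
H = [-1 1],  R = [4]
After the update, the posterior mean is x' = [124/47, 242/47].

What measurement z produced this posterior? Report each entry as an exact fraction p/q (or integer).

x̄ = F·x = [2, 10]
P̄ = F·P·Fᵀ + Q = [12 7; 7 45]
S = H·P̄·Hᵀ + R = [47]
K = P̄·Hᵀ·S⁻¹ = [-5/47; 38/47]
x' − x̄ = [30/47, -228/47] = K·y
y = (KᵀK)⁻¹·Kᵀ·(x' − x̄) = [-6]
z = y + H·x̄ = [-6] + [8] = [2]

z = [2]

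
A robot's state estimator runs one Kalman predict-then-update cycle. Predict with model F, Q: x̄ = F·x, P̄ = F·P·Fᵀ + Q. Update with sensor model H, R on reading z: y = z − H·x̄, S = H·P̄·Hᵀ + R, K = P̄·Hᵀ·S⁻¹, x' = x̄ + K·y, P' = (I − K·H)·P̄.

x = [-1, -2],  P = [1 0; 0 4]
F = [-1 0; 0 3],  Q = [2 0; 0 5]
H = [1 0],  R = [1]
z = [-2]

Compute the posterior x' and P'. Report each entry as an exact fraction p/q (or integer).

x̄ = F·x = [1, -6]
P̄ = F·P·Fᵀ + Q = [3 0; 0 41]
y = z − H·x̄ = [-3]
S = H·P̄·Hᵀ + R = [4]
K = P̄·Hᵀ·S⁻¹ = [3/4; 0]
x' = x̄ + K·y = [-5/4, -6]
P' = (I − K·H)·P̄ = [3/4 0; 0 41]

x' = [-5/4, -6]
P' = [3/4 0; 0 41]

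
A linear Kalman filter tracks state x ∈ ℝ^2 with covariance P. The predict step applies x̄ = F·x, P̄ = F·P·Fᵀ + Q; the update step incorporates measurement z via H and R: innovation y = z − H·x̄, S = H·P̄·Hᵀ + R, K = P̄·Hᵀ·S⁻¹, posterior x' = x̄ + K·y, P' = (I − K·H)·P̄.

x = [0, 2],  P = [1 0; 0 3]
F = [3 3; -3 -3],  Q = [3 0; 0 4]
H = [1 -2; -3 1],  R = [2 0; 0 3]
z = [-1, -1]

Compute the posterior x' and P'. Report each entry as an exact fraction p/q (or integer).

x' = [4089/8849, 5206/8849]
P' = [3930/8849 2952/8849; 2952/8849 5784/8849]

x̄ = F·x = [6, -6]
P̄ = F·P·Fᵀ + Q = [39 -36; -36 40]
y = z − H·x̄ = [-19, 23]
S = H·P̄·Hᵀ + R = [345 -449; -449 610]
K = P̄·Hᵀ·S⁻¹ = [-987/8849 -2946/8849; -4308/8849 -1024/8849]
x' = x̄ + K·y = [4089/8849, 5206/8849]
P' = (I − K·H)·P̄ = [3930/8849 2952/8849; 2952/8849 5784/8849]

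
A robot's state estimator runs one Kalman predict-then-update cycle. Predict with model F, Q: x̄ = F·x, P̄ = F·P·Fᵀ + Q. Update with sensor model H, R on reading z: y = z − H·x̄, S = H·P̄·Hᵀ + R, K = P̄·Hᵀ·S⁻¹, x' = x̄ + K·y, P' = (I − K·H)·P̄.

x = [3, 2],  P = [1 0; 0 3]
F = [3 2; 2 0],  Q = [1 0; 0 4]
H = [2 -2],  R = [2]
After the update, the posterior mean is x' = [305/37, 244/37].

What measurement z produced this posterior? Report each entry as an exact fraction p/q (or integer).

z = [3]

x̄ = F·x = [13, 6]
P̄ = F·P·Fᵀ + Q = [22 6; 6 8]
S = H·P̄·Hᵀ + R = [74]
K = P̄·Hᵀ·S⁻¹ = [16/37; -2/37]
x' − x̄ = [-176/37, 22/37] = K·y
y = (KᵀK)⁻¹·Kᵀ·(x' − x̄) = [-11]
z = y + H·x̄ = [-11] + [14] = [3]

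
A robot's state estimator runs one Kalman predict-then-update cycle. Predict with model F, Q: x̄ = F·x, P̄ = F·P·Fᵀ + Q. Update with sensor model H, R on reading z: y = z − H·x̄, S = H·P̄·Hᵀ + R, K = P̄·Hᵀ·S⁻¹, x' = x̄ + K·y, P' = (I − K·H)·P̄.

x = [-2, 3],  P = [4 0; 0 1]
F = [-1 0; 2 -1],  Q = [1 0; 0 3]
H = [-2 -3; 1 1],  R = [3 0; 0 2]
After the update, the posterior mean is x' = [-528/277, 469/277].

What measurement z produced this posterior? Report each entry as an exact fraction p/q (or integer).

z = [-3, -3]

x̄ = F·x = [2, -7]
P̄ = F·P·Fᵀ + Q = [5 -8; -8 20]
S = H·P̄·Hᵀ + R = [107 -30; -30 11]
K = P̄·Hᵀ·S⁻¹ = [64/277 99/277; -124/277 -36/277]
x' − x̄ = [-1082/277, 2408/277] = K·y
y = (KᵀK)⁻¹·Kᵀ·(x' − x̄) = [-20, 2]
z = y + H·x̄ = [-20, 2] + [17, -5] = [-3, -3]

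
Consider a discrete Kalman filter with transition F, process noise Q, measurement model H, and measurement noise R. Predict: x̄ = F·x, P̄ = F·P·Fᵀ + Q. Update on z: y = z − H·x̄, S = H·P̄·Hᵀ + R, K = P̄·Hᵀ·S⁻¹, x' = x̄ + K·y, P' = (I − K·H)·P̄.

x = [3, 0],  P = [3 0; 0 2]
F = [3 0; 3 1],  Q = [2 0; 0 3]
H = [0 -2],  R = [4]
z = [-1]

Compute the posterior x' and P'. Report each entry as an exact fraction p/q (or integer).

x̄ = F·x = [9, 9]
P̄ = F·P·Fᵀ + Q = [29 27; 27 32]
y = z − H·x̄ = [17]
S = H·P̄·Hᵀ + R = [132]
K = P̄·Hᵀ·S⁻¹ = [-9/22; -16/33]
x' = x̄ + K·y = [45/22, 25/33]
P' = (I − K·H)·P̄ = [76/11 9/11; 9/11 32/33]

x' = [45/22, 25/33]
P' = [76/11 9/11; 9/11 32/33]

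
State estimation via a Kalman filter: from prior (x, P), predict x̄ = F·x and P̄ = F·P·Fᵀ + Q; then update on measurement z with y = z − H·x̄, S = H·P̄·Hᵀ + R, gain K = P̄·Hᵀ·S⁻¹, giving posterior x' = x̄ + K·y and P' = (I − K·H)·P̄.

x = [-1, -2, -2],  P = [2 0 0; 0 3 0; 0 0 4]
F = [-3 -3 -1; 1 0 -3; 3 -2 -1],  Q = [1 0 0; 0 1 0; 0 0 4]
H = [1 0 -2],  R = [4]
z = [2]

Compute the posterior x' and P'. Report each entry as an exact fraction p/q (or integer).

x' = [982/95, 104/19, 393/95]
P' = [3868/95 240/19 1892/95; 240/19 651/19 126/19; 1892/95 126/19 1018/95]

x̄ = F·x = [11, 5, 3]
P̄ = F·P·Fᵀ + Q = [50 6 4; 6 39 18; 4 18 38]
y = z − H·x̄ = [-3]
S = H·P̄·Hᵀ + R = [190]
K = P̄·Hᵀ·S⁻¹ = [21/95; -3/19; -36/95]
x' = x̄ + K·y = [982/95, 104/19, 393/95]
P' = (I − K·H)·P̄ = [3868/95 240/19 1892/95; 240/19 651/19 126/19; 1892/95 126/19 1018/95]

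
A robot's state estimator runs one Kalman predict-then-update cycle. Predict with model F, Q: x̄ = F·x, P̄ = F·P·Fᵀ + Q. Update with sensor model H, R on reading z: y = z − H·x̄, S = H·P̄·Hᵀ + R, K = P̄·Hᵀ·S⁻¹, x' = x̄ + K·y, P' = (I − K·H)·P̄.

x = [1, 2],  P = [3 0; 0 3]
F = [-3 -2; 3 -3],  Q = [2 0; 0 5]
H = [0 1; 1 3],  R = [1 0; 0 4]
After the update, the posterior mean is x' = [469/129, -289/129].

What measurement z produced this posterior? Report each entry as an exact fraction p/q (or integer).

z = [-3, -2]

x̄ = F·x = [-7, -3]
P̄ = F·P·Fᵀ + Q = [41 -9; -9 59]
S = H·P̄·Hᵀ + R = [60 168; 168 522]
K = P̄·Hᵀ·S⁻¹ = [-1175/516 98/129; 143/172 7/129]
x' − x̄ = [1372/129, 98/129] = K·y
y = (KᵀK)⁻¹·Kᵀ·(x' − x̄) = [0, 14]
z = y + H·x̄ = [0, 14] + [-3, -16] = [-3, -2]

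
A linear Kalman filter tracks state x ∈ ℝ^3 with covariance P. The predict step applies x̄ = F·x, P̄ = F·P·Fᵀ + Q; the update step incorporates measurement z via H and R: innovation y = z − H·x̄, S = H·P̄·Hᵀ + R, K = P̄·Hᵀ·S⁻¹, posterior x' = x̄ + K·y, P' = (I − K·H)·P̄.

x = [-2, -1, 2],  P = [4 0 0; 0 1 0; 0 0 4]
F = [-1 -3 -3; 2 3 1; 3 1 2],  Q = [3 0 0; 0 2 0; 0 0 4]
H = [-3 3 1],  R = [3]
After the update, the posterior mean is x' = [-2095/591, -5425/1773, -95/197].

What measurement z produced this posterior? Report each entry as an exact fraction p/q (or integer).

x̄ = F·x = [-1, -5, -3]
P̄ = F·P·Fᵀ + Q = [52 -29 -39; -29 31 35; -39 35 57]
S = H·P̄·Hᵀ + R = [1773]
K = P̄·Hᵀ·S⁻¹ = [-94/591; 215/1773; 31/197]
x' − x̄ = [-1504/591, 3440/1773, 496/197] = K·y
y = (KᵀK)⁻¹·Kᵀ·(x' − x̄) = [16]
z = y + H·x̄ = [16] + [-15] = [1]

z = [1]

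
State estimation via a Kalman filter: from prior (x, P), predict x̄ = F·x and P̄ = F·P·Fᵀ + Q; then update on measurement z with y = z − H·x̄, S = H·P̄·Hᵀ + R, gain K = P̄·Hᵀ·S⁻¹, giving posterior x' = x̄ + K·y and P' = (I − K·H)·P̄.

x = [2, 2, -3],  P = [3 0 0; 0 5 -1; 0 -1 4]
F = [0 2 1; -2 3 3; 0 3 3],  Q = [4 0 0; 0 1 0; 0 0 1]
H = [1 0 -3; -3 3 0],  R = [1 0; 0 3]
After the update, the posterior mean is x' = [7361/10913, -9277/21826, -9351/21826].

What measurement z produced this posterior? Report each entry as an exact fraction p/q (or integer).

x̄ = F·x = [1, -7, -3]
P̄ = F·P·Fᵀ + Q = [24 33 33; 33 76 63; 33 63 64]
S = H·P̄·Hᵀ + R = [403 -243; -243 309]
K = P̄·Hᵀ·S⁻¹ = [-2769/10913 -1224/10913; -5619/21826 4693/21826; -9087/21826 -789/21826]
x' − x̄ = [-3552/10913, 143505/21826, 56127/21826] = K·y
y = (KᵀK)⁻¹·Kᵀ·(x' − x̄) = [-8, 21]
z = y + H·x̄ = [-8, 21] + [10, -24] = [2, -3]

z = [2, -3]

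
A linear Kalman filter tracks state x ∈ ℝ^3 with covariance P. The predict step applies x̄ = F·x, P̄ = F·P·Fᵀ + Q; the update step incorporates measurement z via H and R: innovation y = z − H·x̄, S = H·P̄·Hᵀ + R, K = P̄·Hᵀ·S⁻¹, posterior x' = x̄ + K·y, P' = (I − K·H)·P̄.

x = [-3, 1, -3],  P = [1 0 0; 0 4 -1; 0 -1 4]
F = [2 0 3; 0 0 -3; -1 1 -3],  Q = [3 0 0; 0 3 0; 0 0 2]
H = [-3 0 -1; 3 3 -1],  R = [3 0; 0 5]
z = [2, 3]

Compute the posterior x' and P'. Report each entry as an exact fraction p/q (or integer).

x̄ = F·x = [-15, 9, 13]
P̄ = F·P·Fᵀ + Q = [43 -36 -41; -36 39 39; -41 39 49]
y = z − H·x̄ = [-30, 34]
S = H·P̄·Hᵀ + R = [193 -131; -131 156]
K = P̄·Hᵀ·S⁻¹ = [-5606/12947 438/12947; 6834/12947 3249/12947; 4339/12947 -921/12947]
x' = x̄ + K·y = [-11133/12947, 21969/12947, 6827/12947]
P' = (I − K·H)·P̄ = [36237/12947 -66138/12947 -91893/12947; -66138/12947 130857/12947 177912/12947; -91893/12947 177912/12947 262662/12947]

x' = [-11133/12947, 21969/12947, 6827/12947]
P' = [36237/12947 -66138/12947 -91893/12947; -66138/12947 130857/12947 177912/12947; -91893/12947 177912/12947 262662/12947]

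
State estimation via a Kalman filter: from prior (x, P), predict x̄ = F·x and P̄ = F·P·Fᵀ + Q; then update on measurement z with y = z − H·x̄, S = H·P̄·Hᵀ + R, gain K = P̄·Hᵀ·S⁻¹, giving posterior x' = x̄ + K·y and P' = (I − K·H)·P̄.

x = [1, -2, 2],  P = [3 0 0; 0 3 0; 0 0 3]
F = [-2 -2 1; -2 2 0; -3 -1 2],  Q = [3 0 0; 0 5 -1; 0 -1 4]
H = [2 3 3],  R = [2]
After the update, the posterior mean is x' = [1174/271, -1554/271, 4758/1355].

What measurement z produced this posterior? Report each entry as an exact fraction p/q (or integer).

z = [2]

x̄ = F·x = [4, -6, 3]
P̄ = F·P·Fᵀ + Q = [30 0 30; 0 29 11; 30 11 46]
S = H·P̄·Hᵀ + R = [1355]
K = P̄·Hᵀ·S⁻¹ = [30/271; 24/271; 231/1355]
x' − x̄ = [90/271, 72/271, 693/1355] = K·y
y = (KᵀK)⁻¹·Kᵀ·(x' − x̄) = [3]
z = y + H·x̄ = [3] + [-1] = [2]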